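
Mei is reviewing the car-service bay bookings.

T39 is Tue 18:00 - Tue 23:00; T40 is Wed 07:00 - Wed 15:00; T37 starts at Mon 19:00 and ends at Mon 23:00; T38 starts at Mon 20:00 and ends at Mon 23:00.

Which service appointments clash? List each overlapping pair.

T37 & T38

Sorted by start: T37, T38, T39, T40.
T38 starts before T37 ends → T37 and T38 overlap.
T39 starts after T37 ends; T37 is clear from here.
T39 starts after T38 ends; T38 is clear from here.
T40 starts after T39 ends.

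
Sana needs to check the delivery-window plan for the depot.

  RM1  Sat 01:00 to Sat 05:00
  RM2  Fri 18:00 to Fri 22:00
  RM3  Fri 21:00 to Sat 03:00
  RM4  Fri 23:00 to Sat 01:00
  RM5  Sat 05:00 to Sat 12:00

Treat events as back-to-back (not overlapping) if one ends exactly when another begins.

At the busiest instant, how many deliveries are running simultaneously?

Sweep the timeline, counting +1 at each start and −1 at each end (ends before starts at a tie):
Fri 18:00 start RM2 → 1
Fri 21:00 start RM3 → 2
Fri 22:00 end RM2 → 1
Fri 23:00 start RM4 → 2
Sat 01:00 end RM4 → 1
Sat 01:00 start RM1 → 2
Sat 03:00 end RM3 → 1
Sat 05:00 end RM1 → 0
Sat 05:00 start RM5 → 1
Sat 12:00 end RM5 → 0
Peak is 2, at Fri 21:00 (RM2, RM3).

2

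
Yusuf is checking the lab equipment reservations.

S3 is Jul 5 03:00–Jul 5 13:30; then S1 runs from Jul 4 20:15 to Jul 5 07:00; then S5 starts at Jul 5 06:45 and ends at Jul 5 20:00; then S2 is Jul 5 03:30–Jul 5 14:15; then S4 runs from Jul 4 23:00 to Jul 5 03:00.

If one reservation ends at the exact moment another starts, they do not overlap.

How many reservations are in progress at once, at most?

4

Sort all start/end points and keep a running count:
Jul 4 20:15 start S1 → 1
Jul 4 23:00 start S4 → 2
Jul 5 03:00 end S4 → 1
Jul 5 03:00 start S3 → 2
Jul 5 03:30 start S2 → 3
Jul 5 06:45 start S5 → 4
Jul 5 07:00 end S1 → 3
Jul 5 13:30 end S3 → 2
Jul 5 14:15 end S2 → 1
Jul 5 20:00 end S5 → 0
Peak is 4, at Jul 5 06:45 (S1, S2, S3, S5).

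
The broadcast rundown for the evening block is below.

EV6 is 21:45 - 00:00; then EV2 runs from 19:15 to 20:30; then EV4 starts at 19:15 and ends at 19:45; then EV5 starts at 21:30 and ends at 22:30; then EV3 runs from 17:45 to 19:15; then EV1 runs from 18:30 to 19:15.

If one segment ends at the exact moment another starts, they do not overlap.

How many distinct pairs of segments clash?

Sorted by start: EV3, EV1, EV2, EV4, EV5, EV6.
EV1 starts before EV3 ends → EV3 and EV1 overlap.
EV2 starts exactly when EV3 ends (back-to-back, no overlap), so nothing later overlaps EV3 either.
EV2 starts exactly when EV1 ends (back-to-back, no overlap), so nothing later overlaps EV1 either.
EV4 starts before EV2 ends → EV2 and EV4 overlap.
EV5 starts after EV2 ends, so nothing later overlaps EV2 either.
EV5 starts after EV4 ends, so nothing later overlaps EV4 either.
EV6 starts before EV5 ends → EV5 and EV6 overlap.
Overlapping pairs: EV1 & EV3, EV2 & EV4, EV5 & EV6 — 3 in total.

3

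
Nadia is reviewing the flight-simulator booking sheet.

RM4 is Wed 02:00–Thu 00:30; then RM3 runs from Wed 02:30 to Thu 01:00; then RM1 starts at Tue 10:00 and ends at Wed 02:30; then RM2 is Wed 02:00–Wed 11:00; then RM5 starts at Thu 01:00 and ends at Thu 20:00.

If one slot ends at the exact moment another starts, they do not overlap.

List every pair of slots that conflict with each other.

RM1 & RM2, RM1 & RM4, RM2 & RM3, RM2 & RM4, RM3 & RM4

Two intervals overlap when each starts before the other ends.
Sorted by start: RM1, RM2, RM4, RM3, RM5.
RM2 starts before RM1 ends → RM1 and RM2 overlap.
RM4 starts before RM1 ends → RM1 and RM4 overlap.
RM3 starts exactly when RM1 ends (back-to-back, no overlap), so nothing later overlaps RM1 either.
RM4 starts before RM2 ends → RM2 and RM4 overlap.
RM3 starts before RM2 ends → RM2 and RM3 overlap.
RM5 starts after RM2 ends.
RM3 starts before RM4 ends → RM4 and RM3 overlap.
RM5 starts after RM4 ends.
RM5 starts exactly when RM3 ends (back-to-back, no overlap).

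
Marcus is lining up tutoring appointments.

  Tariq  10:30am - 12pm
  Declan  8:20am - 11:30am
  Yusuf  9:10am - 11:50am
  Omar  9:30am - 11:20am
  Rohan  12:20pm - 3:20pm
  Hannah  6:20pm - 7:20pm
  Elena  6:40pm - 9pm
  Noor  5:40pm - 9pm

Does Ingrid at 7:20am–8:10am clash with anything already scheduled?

Declan: starts 8:20am at or after Ingrid ends 8:10am → clear.
Yusuf: starts 9:10am at or after Ingrid ends 8:10am → clear.
Omar: starts 9:30am at or after Ingrid ends 8:10am → clear.
Tariq: starts 10:30am at or after Ingrid ends 8:10am → clear.
Rohan: starts 12:20pm at or after Ingrid ends 8:10am → clear.
Noor: starts 5:40pm at or after Ingrid ends 8:10am → clear.
Hannah: starts 6:20pm at or after Ingrid ends 8:10am → clear.
Elena: starts 6:40pm at or after Ingrid ends 8:10am → clear.

No — it doesn't clash with anything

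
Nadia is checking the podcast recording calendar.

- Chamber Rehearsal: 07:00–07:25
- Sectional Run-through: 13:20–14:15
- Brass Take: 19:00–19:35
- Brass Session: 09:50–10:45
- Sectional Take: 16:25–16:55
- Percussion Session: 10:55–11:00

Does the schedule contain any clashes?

No

Sorted by start: Chamber Rehearsal, Brass Session, Percussion Session, Sectional Run-through, Sectional Take, Brass Take.
Brass Session starts after Chamber Rehearsal ends, so nothing later overlaps Chamber Rehearsal either.
Percussion Session starts after Brass Session ends, so nothing later overlaps Brass Session either.
Sectional Run-through starts after Percussion Session ends, so nothing later overlaps Percussion Session either.
Sectional Take starts after Sectional Run-through ends, so nothing later overlaps Sectional Run-through either.
Brass Take starts after Sectional Take ends.
Every pair is clear; the schedule has no overlaps.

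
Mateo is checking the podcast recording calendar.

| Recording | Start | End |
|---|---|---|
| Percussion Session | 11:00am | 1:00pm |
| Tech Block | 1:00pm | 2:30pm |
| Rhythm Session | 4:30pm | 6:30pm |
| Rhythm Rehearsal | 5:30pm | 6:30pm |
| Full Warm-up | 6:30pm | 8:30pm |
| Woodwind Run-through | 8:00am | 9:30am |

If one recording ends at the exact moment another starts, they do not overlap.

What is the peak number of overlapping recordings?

2

Sweep the timeline, counting +1 at each start and −1 at each end (ends before starts at a tie):
8:00am start Woodwind Run-through → 1
9:30am end Woodwind Run-through → 0
11:00am start Percussion Session → 1
1:00pm end Percussion Session → 0
1:00pm start Tech Block → 1
2:30pm end Tech Block → 0
4:30pm start Rhythm Session → 1
5:30pm start Rhythm Rehearsal → 2
6:30pm end Rhythm Rehearsal → 1
6:30pm end Rhythm Session → 0
6:30pm start Full Warm-up → 1
8:30pm end Full Warm-up → 0
Peak is 2, at 5:30pm (Rhythm Rehearsal, Rhythm Session).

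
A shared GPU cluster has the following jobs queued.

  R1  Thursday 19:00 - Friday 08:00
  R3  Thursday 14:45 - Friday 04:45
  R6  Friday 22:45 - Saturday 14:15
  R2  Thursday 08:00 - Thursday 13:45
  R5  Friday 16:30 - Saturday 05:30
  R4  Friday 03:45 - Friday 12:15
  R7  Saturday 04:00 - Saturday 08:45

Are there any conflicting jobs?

Two intervals overlap when each starts before the other ends.
Sorted by start: R2, R3, R1, R4, R5, R6, R7.
R3 starts after R2 ends — done with R2.
R1 starts before R3 ends → R3 and R1 overlap.
That's a conflict, so the schedule is not conflict-free.

Yes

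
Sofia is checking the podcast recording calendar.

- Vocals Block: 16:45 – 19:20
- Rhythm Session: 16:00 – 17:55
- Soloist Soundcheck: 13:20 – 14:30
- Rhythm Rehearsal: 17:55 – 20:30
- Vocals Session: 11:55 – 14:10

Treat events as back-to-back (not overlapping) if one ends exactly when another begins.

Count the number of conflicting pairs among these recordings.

3

Check each pair: they overlap iff neither finishes before the other starts.
Sorted by start: Vocals Session, Soloist Soundcheck, Rhythm Session, Vocals Block, Rhythm Rehearsal.
Soloist Soundcheck starts before Vocals Session ends → Vocals Session and Soloist Soundcheck overlap.
Rhythm Session starts after Vocals Session ends, so Vocals Session has no further overlaps.
Rhythm Session starts after Soloist Soundcheck ends, so Soloist Soundcheck has no further overlaps.
Vocals Block starts before Rhythm Session ends → Rhythm Session and Vocals Block overlap.
Rhythm Rehearsal starts exactly when Rhythm Session ends (back-to-back, no overlap).
Rhythm Rehearsal starts before Vocals Block ends → Vocals Block and Rhythm Rehearsal overlap.
Overlapping pairs: Rhythm Rehearsal & Vocals Block, Rhythm Session & Vocals Block, Soloist Soundcheck & Vocals Session — 3 in total.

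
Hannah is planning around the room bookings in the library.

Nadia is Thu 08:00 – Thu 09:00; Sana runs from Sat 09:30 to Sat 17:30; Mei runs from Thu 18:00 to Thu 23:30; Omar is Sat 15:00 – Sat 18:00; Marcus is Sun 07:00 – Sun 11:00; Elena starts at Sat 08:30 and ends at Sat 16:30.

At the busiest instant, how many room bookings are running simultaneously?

Sort all start/end points and keep a running count:
Thu 08:00 start Nadia → 1
Thu 09:00 end Nadia → 0
Thu 18:00 start Mei → 1
Thu 23:30 end Mei → 0
Sat 08:30 start Elena → 1
Sat 09:30 start Sana → 2
Sat 15:00 start Omar → 3
Sat 16:30 end Elena → 2
Sat 17:30 end Sana → 1
Sat 18:00 end Omar → 0
Sun 07:00 start Marcus → 1
Sun 11:00 end Marcus → 0
Peak is 3, at Sat 15:00 (Elena, Omar, Sana).

3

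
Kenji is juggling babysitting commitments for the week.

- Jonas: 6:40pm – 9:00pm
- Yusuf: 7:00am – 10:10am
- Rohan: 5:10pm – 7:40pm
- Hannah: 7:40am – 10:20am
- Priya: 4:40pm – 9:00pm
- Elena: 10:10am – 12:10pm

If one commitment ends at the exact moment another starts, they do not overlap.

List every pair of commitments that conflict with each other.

Check each pair: they overlap iff neither finishes before the other starts.
Sorted by start: Yusuf, Hannah, Elena, Priya, Rohan, Jonas.
Hannah starts before Yusuf ends → Yusuf and Hannah overlap.
Elena starts exactly when Yusuf ends (back-to-back, no overlap); Yusuf is clear from here.
Elena starts before Hannah ends → Hannah and Elena overlap.
Priya starts after Hannah ends; Hannah is clear from here.
Priya starts after Elena ends; Elena is clear from here.
Rohan starts before Priya ends → Priya and Rohan overlap.
Jonas starts before Priya ends → Priya and Jonas overlap.
Jonas starts before Rohan ends → Rohan and Jonas overlap.

Elena & Hannah, Hannah & Yusuf, Jonas & Priya, Jonas & Rohan, Priya & Rohan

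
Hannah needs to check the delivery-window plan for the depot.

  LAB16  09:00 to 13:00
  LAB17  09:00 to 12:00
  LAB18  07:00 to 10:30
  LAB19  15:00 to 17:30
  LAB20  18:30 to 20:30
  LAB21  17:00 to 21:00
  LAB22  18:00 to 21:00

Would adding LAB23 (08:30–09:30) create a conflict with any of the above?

Yes — it overlaps LAB16, LAB17, LAB18

LAB18: starts 07:00 before LAB23 ends 09:30, and ends 10:30 after LAB23 starts 08:30 → overlap.
LAB16: starts 09:00 before LAB23 ends 09:30, and ends 13:00 after LAB23 starts 08:30 → overlap.
LAB17: starts 09:00 before LAB23 ends 09:30, and ends 12:00 after LAB23 starts 08:30 → overlap.
LAB19: starts 15:00 at or after LAB23 ends 09:30 → clear.
LAB21: starts 17:00 at or after LAB23 ends 09:30 → clear.
LAB22: starts 18:00 at or after LAB23 ends 09:30 → clear.
LAB20: starts 18:30 at or after LAB23 ends 09:30 → clear.
LAB23 overlaps LAB16, LAB17, LAB18.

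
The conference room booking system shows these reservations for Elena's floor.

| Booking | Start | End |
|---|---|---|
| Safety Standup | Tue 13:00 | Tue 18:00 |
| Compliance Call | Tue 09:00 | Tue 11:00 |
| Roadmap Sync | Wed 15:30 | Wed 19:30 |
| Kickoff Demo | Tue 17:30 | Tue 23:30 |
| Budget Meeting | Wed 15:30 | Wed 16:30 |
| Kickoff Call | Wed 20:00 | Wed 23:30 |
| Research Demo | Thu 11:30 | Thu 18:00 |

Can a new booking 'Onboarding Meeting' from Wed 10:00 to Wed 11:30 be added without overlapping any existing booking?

Compliance Call: ends Tue 11:00 at or before Onboarding Meeting starts Wed 10:00 → clear.
Safety Standup: ends Tue 18:00 at or before Onboarding Meeting starts Wed 10:00 → clear.
Kickoff Demo: ends Tue 23:30 at or before Onboarding Meeting starts Wed 10:00 → clear.
Budget Meeting: starts Wed 15:30 at or after Onboarding Meeting ends Wed 11:30 → clear.
Roadmap Sync: starts Wed 15:30 at or after Onboarding Meeting ends Wed 11:30 → clear.
Kickoff Call: starts Wed 20:00 at or after Onboarding Meeting ends Wed 11:30 → clear.
Research Demo: starts Thu 11:30 at or after Onboarding Meeting ends Wed 11:30 → clear.

Yes — the slot is free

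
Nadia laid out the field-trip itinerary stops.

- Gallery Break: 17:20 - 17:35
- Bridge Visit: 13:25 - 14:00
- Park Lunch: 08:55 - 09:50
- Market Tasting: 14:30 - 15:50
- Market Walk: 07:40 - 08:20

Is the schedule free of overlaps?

Sorted by start: Market Walk, Park Lunch, Bridge Visit, Market Tasting, Gallery Break.
Park Lunch starts after Market Walk ends; Market Walk is clear from here.
Bridge Visit starts after Park Lunch ends; Park Lunch is clear from here.
Market Tasting starts after Bridge Visit ends; Bridge Visit is clear from here.
Gallery Break starts after Market Tasting ends.
Every pair is clear; the schedule has no overlaps.

Yes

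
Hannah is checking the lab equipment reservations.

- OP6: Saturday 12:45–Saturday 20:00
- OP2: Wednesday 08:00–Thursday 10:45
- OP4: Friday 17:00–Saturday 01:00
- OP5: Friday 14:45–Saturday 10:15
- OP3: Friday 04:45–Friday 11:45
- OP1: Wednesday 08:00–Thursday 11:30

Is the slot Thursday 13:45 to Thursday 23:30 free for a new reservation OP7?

Yes — the slot is free

OP1: ends Thursday 11:30 at or before OP7 starts Thursday 13:45 → clear.
OP2: ends Thursday 10:45 at or before OP7 starts Thursday 13:45 → clear.
OP3: starts Friday 04:45 at or after OP7 ends Thursday 23:30 → clear.
OP5: starts Friday 14:45 at or after OP7 ends Thursday 23:30 → clear.
OP4: starts Friday 17:00 at or after OP7 ends Thursday 23:30 → clear.
OP6: starts Saturday 12:45 at or after OP7 ends Thursday 23:30 → clear.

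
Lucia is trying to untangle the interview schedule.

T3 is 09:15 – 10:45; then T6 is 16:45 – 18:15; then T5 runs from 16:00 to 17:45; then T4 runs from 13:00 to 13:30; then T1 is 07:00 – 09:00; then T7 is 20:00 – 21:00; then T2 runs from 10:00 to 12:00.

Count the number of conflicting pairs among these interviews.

2

Two intervals overlap when each starts before the other ends.
Sorted by start: T1, T3, T2, T4, T5, T6, T7.
T3 starts after T1 ends — done with T1.
T2 starts before T3 ends → T3 and T2 overlap.
T4 starts after T3 ends — done with T3.
T4 starts after T2 ends — done with T2.
T5 starts after T4 ends — done with T4.
T6 starts before T5 ends → T5 and T6 overlap.
T7 starts after T5 ends.
T7 starts after T6 ends.
Overlapping pairs: T2 & T3, T5 & T6 — 2 in total.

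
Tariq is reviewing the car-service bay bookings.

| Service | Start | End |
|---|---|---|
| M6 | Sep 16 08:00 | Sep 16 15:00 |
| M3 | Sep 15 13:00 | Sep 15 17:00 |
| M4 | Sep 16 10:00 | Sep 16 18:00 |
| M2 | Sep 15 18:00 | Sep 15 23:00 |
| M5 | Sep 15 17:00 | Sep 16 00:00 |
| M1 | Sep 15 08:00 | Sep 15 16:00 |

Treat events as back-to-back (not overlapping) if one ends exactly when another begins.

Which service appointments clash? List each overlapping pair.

M1 & M3, M2 & M5, M4 & M6

Sorted by start: M1, M3, M5, M2, M6, M4.
M3 starts before M1 ends → M1 and M3 overlap.
M5 starts after M1 ends; M1 is clear from here.
M5 starts exactly when M3 ends (back-to-back, no overlap); M3 is clear from here.
M2 starts before M5 ends → M5 and M2 overlap.
M6 starts after M5 ends; M5 is clear from here.
M6 starts after M2 ends; M2 is clear from here.
M4 starts before M6 ends → M6 and M4 overlap.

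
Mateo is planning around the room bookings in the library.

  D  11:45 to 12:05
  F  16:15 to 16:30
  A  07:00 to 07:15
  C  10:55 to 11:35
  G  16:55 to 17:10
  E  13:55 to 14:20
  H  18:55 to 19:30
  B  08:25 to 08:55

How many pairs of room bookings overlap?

0

Check each pair: they overlap iff neither finishes before the other starts.
Sorted by start: A, B, C, D, E, F, G, H.
B starts after A ends — done with A.
C starts after B ends — done with B.
D starts after C ends — done with C.
E starts after D ends — done with D.
F starts after E ends — done with E.
G starts after F ends — done with F.
H starts after G ends.
No pair overlaps.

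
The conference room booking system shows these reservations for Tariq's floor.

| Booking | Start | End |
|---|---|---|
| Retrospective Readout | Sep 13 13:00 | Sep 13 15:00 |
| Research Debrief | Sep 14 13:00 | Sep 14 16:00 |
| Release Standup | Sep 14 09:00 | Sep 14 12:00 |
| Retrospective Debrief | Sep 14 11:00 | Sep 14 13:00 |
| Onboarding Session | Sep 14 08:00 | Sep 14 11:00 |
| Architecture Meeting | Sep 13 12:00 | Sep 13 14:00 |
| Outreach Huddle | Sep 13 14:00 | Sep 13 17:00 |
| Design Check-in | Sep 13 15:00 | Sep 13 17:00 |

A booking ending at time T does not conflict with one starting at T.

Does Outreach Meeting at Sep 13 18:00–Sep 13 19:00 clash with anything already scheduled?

No — it doesn't clash with anything

Architecture Meeting: ends Sep 13 14:00 at or before Outreach Meeting starts Sep 13 18:00 → clear.
Retrospective Readout: ends Sep 13 15:00 at or before Outreach Meeting starts Sep 13 18:00 → clear.
Outreach Huddle: ends Sep 13 17:00 at or before Outreach Meeting starts Sep 13 18:00 → clear.
Design Check-in: ends Sep 13 17:00 at or before Outreach Meeting starts Sep 13 18:00 → clear.
Onboarding Session: starts Sep 14 08:00 at or after Outreach Meeting ends Sep 13 19:00 → clear.
Release Standup: starts Sep 14 09:00 at or after Outreach Meeting ends Sep 13 19:00 → clear.
Retrospective Debrief: starts Sep 14 11:00 at or after Outreach Meeting ends Sep 13 19:00 → clear.
Research Debrief: starts Sep 14 13:00 at or after Outreach Meeting ends Sep 13 19:00 → clear.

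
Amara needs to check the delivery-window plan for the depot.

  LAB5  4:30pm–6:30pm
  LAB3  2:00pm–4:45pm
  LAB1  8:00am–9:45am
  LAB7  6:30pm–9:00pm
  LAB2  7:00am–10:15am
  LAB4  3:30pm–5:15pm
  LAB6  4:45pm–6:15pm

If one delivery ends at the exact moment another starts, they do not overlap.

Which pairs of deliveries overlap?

Sorted by start: LAB2, LAB1, LAB3, LAB4, LAB5, LAB6, LAB7.
LAB1 starts before LAB2 ends → LAB2 and LAB1 overlap.
LAB3 starts after LAB2 ends, so LAB2 has no further overlaps.
LAB3 starts after LAB1 ends, so LAB1 has no further overlaps.
LAB4 starts before LAB3 ends → LAB3 and LAB4 overlap.
LAB5 starts before LAB3 ends → LAB3 and LAB5 overlap.
LAB6 starts exactly when LAB3 ends (back-to-back, no overlap), so LAB3 has no further overlaps.
LAB5 starts before LAB4 ends → LAB4 and LAB5 overlap.
LAB6 starts before LAB4 ends → LAB4 and LAB6 overlap.
LAB7 starts after LAB4 ends.
LAB6 starts before LAB5 ends → LAB5 and LAB6 overlap.
LAB7 starts exactly when LAB5 ends (back-to-back, no overlap).
LAB7 starts after LAB6 ends.

LAB1 & LAB2, LAB3 & LAB4, LAB3 & LAB5, LAB4 & LAB5, LAB4 & LAB6, LAB5 & LAB6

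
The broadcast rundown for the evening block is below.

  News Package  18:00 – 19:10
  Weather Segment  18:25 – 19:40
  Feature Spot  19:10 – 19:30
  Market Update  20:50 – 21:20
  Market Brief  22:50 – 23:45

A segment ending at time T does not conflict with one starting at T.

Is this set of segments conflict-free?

No

Sorted by start: News Package, Weather Segment, Feature Spot, Market Update, Market Brief.
Weather Segment starts before News Package ends → News Package and Weather Segment overlap.
That's a conflict, so the schedule is not conflict-free.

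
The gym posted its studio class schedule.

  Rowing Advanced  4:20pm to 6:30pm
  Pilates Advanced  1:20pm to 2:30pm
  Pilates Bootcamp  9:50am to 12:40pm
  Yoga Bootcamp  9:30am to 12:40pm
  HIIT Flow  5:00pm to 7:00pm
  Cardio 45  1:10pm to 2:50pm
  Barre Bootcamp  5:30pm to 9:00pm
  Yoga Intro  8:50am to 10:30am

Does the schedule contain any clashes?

Sorted by start: Yoga Intro, Yoga Bootcamp, Pilates Bootcamp, Cardio 45, Pilates Advanced, Rowing Advanced, HIIT Flow, Barre Bootcamp.
Yoga Bootcamp starts before Yoga Intro ends → Yoga Intro and Yoga Bootcamp overlap.
That's a conflict, so the schedule is not conflict-free.

Yes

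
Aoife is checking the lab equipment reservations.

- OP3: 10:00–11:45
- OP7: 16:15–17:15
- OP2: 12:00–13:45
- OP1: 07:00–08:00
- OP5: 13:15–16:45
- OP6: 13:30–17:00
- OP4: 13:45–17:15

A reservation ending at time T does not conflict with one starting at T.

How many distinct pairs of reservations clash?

8

Sorted by start: OP1, OP3, OP2, OP5, OP6, OP4, OP7.
OP3 starts after OP1 ends — done with OP1.
OP2 starts after OP3 ends — done with OP3.
OP5 starts before OP2 ends → OP2 and OP5 overlap.
OP6 starts before OP2 ends → OP2 and OP6 overlap.
OP4 starts exactly when OP2 ends (back-to-back, no overlap) — done with OP2.
OP6 starts before OP5 ends → OP5 and OP6 overlap.
OP4 starts before OP5 ends → OP5 and OP4 overlap.
OP7 starts before OP5 ends → OP5 and OP7 overlap.
OP4 starts before OP6 ends → OP6 and OP4 overlap.
OP7 starts before OP6 ends → OP6 and OP7 overlap.
OP7 starts before OP4 ends → OP4 and OP7 overlap.
Overlapping pairs: OP2 & OP5, OP2 & OP6, OP4 & OP5, OP4 & OP6, OP4 & OP7, OP5 & OP6, OP5 & OP7, OP6 & OP7 — 8 in total.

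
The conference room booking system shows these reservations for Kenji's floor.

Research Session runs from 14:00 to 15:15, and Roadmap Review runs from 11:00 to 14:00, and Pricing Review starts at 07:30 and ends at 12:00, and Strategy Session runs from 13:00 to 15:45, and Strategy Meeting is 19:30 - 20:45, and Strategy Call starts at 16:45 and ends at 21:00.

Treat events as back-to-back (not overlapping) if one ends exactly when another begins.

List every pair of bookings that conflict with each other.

Check each pair: they overlap iff neither finishes before the other starts.
Sorted by start: Pricing Review, Roadmap Review, Strategy Session, Research Session, Strategy Call, Strategy Meeting.
Roadmap Review starts before Pricing Review ends → Pricing Review and Roadmap Review overlap.
Strategy Session starts after Pricing Review ends, so Pricing Review has no further overlaps.
Strategy Session starts before Roadmap Review ends → Roadmap Review and Strategy Session overlap.
Research Session starts exactly when Roadmap Review ends (back-to-back, no overlap), so Roadmap Review has no further overlaps.
Research Session starts before Strategy Session ends → Strategy Session and Research Session overlap.
Strategy Call starts after Strategy Session ends, so Strategy Session has no further overlaps.
Strategy Call starts after Research Session ends, so Research Session has no further overlaps.
Strategy Meeting starts before Strategy Call ends → Strategy Call and Strategy Meeting overlap.

Pricing Review & Roadmap Review, Research Session & Strategy Session, Roadmap Review & Strategy Session, Strategy Call & Strategy Meeting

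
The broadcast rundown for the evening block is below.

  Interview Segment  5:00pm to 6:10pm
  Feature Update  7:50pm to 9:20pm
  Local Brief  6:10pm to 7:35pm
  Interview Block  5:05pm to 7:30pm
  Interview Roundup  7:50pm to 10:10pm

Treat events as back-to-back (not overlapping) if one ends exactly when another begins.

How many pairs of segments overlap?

3

Check each pair: they overlap iff neither finishes before the other starts.
Sorted by start: Interview Segment, Interview Block, Local Brief, Feature Update, Interview Roundup.
Interview Block starts before Interview Segment ends → Interview Segment and Interview Block overlap.
Local Brief starts exactly when Interview Segment ends (back-to-back, no overlap); Interview Segment is clear from here.
Local Brief starts before Interview Block ends → Interview Block and Local Brief overlap.
Feature Update starts after Interview Block ends; Interview Block is clear from here.
Feature Update starts after Local Brief ends; Local Brief is clear from here.
Interview Roundup starts before Feature Update ends → Feature Update and Interview Roundup overlap.
Overlapping pairs: Feature Update & Interview Roundup, Interview Block & Interview Segment, Interview Block & Local Brief — 3 in total.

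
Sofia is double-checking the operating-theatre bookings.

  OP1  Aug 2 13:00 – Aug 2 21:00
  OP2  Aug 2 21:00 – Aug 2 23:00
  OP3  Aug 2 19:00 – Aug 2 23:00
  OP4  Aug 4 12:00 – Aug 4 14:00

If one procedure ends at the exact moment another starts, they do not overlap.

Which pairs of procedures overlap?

OP1 & OP3, OP2 & OP3

Sorted by start: OP1, OP3, OP2, OP4.
OP3 starts before OP1 ends → OP1 and OP3 overlap.
OP2 starts exactly when OP1 ends (back-to-back, no overlap) — done with OP1.
OP2 starts before OP3 ends → OP3 and OP2 overlap.
OP4 starts after OP3 ends.
OP4 starts after OP2 ends.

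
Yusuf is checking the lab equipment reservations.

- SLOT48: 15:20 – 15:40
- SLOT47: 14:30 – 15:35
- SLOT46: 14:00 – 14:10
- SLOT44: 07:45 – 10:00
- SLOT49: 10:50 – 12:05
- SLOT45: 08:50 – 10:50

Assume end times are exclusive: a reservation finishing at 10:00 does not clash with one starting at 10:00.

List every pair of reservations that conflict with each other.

SLOT44 & SLOT45, SLOT47 & SLOT48

Check each pair: they overlap iff neither finishes before the other starts.
Sorted by start: SLOT44, SLOT45, SLOT49, SLOT46, SLOT47, SLOT48.
SLOT45 starts before SLOT44 ends → SLOT44 and SLOT45 overlap.
SLOT49 starts after SLOT44 ends, so SLOT44 has no further overlaps.
SLOT49 starts exactly when SLOT45 ends (back-to-back, no overlap), so SLOT45 has no further overlaps.
SLOT46 starts after SLOT49 ends, so SLOT49 has no further overlaps.
SLOT47 starts after SLOT46 ends, so SLOT46 has no further overlaps.
SLOT48 starts before SLOT47 ends → SLOT47 and SLOT48 overlap.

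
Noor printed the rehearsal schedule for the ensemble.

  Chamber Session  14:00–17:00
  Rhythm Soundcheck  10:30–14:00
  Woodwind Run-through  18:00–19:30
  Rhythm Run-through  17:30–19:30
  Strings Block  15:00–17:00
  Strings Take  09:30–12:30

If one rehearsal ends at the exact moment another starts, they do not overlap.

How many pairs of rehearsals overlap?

Sorted by start: Strings Take, Rhythm Soundcheck, Chamber Session, Strings Block, Rhythm Run-through, Woodwind Run-through.
Rhythm Soundcheck starts before Strings Take ends → Strings Take and Rhythm Soundcheck overlap.
Chamber Session starts after Strings Take ends, so nothing later overlaps Strings Take either.
Chamber Session starts exactly when Rhythm Soundcheck ends (back-to-back, no overlap), so nothing later overlaps Rhythm Soundcheck either.
Strings Block starts before Chamber Session ends → Chamber Session and Strings Block overlap.
Rhythm Run-through starts after Chamber Session ends, so nothing later overlaps Chamber Session either.
Rhythm Run-through starts after Strings Block ends, so nothing later overlaps Strings Block either.
Woodwind Run-through starts before Rhythm Run-through ends → Rhythm Run-through and Woodwind Run-through overlap.
Overlapping pairs: Chamber Session & Strings Block, Rhythm Run-through & Woodwind Run-through, Rhythm Soundcheck & Strings Take — 3 in total.

3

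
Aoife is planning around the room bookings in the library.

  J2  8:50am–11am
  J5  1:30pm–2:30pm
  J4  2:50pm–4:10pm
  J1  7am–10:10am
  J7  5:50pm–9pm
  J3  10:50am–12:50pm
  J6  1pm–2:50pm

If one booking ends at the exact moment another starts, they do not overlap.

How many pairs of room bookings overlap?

3

Sorted by start: J1, J2, J3, J6, J5, J4, J7.
J2 starts before J1 ends → J1 and J2 overlap.
J3 starts after J1 ends; J1 is clear from here.
J3 starts before J2 ends → J2 and J3 overlap.
J6 starts after J2 ends; J2 is clear from here.
J6 starts after J3 ends; J3 is clear from here.
J5 starts before J6 ends → J6 and J5 overlap.
J4 starts exactly when J6 ends (back-to-back, no overlap); J6 is clear from here.
J4 starts after J5 ends; J5 is clear from here.
J7 starts after J4 ends.
Overlapping pairs: J1 & J2, J2 & J3, J5 & J6 — 3 in total.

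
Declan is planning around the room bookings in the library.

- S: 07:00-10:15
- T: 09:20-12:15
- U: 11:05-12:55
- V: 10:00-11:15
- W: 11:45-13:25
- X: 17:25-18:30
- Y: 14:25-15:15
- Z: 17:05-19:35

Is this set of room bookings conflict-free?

Sorted by start: S, T, V, U, W, Y, Z, X.
T starts before S ends → S and T overlap.
That's a conflict, so the schedule is not conflict-free.

No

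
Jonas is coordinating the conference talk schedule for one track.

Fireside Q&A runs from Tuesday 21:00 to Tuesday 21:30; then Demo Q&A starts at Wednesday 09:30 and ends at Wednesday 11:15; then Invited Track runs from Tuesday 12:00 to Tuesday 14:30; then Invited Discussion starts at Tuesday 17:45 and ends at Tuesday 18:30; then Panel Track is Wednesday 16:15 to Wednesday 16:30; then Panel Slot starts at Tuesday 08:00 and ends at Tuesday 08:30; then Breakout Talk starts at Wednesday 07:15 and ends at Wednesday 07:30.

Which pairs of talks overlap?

Check each pair: they overlap iff neither finishes before the other starts.
Sorted by start: Panel Slot, Invited Track, Invited Discussion, Fireside Q&A, Breakout Talk, Demo Q&A, Panel Track.
Invited Track starts after Panel Slot ends, so nothing later overlaps Panel Slot either.
Invited Discussion starts after Invited Track ends, so nothing later overlaps Invited Track either.
Fireside Q&A starts after Invited Discussion ends, so nothing later overlaps Invited Discussion either.
Breakout Talk starts after Fireside Q&A ends, so nothing later overlaps Fireside Q&A either.
Demo Q&A starts after Breakout Talk ends, so nothing later overlaps Breakout Talk either.
Panel Track starts after Demo Q&A ends.

no overlapping pairs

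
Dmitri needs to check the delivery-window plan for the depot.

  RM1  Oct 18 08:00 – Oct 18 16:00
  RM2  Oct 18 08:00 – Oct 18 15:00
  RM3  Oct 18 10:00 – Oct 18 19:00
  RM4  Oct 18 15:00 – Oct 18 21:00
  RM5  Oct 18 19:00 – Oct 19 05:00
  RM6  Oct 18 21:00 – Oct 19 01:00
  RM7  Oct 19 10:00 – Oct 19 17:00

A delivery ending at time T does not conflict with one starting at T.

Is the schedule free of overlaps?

Check each pair: they overlap iff neither finishes before the other starts.
Sorted by start: RM1, RM2, RM3, RM4, RM5, RM6, RM7.
RM2 starts before RM1 ends → RM1 and RM2 overlap.
That's a conflict, so the schedule is not conflict-free.

No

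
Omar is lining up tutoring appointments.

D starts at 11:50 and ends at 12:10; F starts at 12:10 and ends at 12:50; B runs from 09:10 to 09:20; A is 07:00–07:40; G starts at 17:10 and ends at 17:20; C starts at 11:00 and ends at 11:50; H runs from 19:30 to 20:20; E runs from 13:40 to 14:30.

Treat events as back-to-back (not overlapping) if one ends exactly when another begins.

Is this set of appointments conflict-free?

Yes

Two intervals overlap when each starts before the other ends.
Sorted by start: A, B, C, D, F, E, G, H.
B starts after A ends, so nothing later overlaps A either.
C starts after B ends, so nothing later overlaps B either.
D starts exactly when C ends (back-to-back, no overlap), so nothing later overlaps C either.
F starts exactly when D ends (back-to-back, no overlap), so nothing later overlaps D either.
E starts after F ends, so nothing later overlaps F either.
G starts after E ends, so nothing later overlaps E either.
H starts after G ends.
Every pair is clear; the schedule has no overlaps.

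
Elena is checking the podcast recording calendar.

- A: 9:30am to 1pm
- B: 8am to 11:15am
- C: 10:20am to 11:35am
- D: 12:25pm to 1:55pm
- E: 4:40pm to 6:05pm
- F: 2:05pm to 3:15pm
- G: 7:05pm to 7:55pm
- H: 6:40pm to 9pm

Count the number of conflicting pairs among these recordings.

5

Two intervals overlap when each starts before the other ends.
Sorted by start: B, A, C, D, F, E, H, G.
A starts before B ends → B and A overlap.
C starts before B ends → B and C overlap.
D starts after B ends, so nothing later overlaps B either.
C starts before A ends → A and C overlap.
D starts before A ends → A and D overlap.
F starts after A ends, so nothing later overlaps A either.
D starts after C ends, so nothing later overlaps C either.
F starts after D ends, so nothing later overlaps D either.
E starts after F ends, so nothing later overlaps F either.
H starts after E ends, so nothing later overlaps E either.
G starts before H ends → H and G overlap.
Overlapping pairs: A & B, A & C, A & D, B & C, G & H — 5 in total.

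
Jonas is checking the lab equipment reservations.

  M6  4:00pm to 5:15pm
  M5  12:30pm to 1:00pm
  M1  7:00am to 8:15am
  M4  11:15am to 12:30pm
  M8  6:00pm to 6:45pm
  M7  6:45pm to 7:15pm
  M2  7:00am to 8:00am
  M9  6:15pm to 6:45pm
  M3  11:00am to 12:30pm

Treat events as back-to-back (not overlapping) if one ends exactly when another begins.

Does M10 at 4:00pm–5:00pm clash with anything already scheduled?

M1: ends 8:15am at or before M10 starts 4:00pm → clear.
M2: ends 8:00am at or before M10 starts 4:00pm → clear.
M3: ends 12:30pm at or before M10 starts 4:00pm → clear.
M4: ends 12:30pm at or before M10 starts 4:00pm → clear.
M5: ends 1:00pm at or before M10 starts 4:00pm → clear.
M6: starts 4:00pm before M10 ends 5:00pm, and ends 5:15pm after M10 starts 4:00pm → overlap.
M8: starts 6:00pm at or after M10 ends 5:00pm → clear.
M9: starts 6:15pm at or after M10 ends 5:00pm → clear.
M7: starts 6:45pm at or after M10 ends 5:00pm → clear.
M10 overlaps M6.

Yes — it overlaps M6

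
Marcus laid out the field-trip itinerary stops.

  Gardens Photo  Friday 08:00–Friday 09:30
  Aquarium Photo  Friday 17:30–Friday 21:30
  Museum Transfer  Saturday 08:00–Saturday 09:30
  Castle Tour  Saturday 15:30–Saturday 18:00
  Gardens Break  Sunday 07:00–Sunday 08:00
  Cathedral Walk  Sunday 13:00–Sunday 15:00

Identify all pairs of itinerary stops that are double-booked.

none

Check each pair: they overlap iff neither finishes before the other starts.
Sorted by start: Gardens Photo, Aquarium Photo, Museum Transfer, Castle Tour, Gardens Break, Cathedral Walk.
Aquarium Photo starts after Gardens Photo ends, so Gardens Photo has no further overlaps.
Museum Transfer starts after Aquarium Photo ends, so Aquarium Photo has no further overlaps.
Castle Tour starts after Museum Transfer ends, so Museum Transfer has no further overlaps.
Gardens Break starts after Castle Tour ends, so Castle Tour has no further overlaps.
Cathedral Walk starts after Gardens Break ends.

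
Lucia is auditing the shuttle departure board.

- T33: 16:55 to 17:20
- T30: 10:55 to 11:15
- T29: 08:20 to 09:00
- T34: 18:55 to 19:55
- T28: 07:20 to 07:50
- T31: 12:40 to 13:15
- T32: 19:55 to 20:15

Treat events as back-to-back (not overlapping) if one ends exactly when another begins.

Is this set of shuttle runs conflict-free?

Sorted by start: T28, T29, T30, T31, T33, T34, T32.
T29 starts after T28 ends, so nothing later overlaps T28 either.
T30 starts after T29 ends, so nothing later overlaps T29 either.
T31 starts after T30 ends, so nothing later overlaps T30 either.
T33 starts after T31 ends, so nothing later overlaps T31 either.
T34 starts after T33 ends, so nothing later overlaps T33 either.
T32 starts exactly when T34 ends (back-to-back, no overlap).
Every pair is clear; the schedule has no overlaps.

Yes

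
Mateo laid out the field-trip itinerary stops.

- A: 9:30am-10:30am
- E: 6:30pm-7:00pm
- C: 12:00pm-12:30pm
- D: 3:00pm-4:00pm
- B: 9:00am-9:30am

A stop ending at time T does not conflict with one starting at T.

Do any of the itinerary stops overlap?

No

Sorted by start: B, A, C, D, E.
A starts exactly when B ends (back-to-back, no overlap) — done with B.
C starts after A ends — done with A.
D starts after C ends — done with C.
E starts after D ends.
Every pair is clear; the schedule has no overlaps.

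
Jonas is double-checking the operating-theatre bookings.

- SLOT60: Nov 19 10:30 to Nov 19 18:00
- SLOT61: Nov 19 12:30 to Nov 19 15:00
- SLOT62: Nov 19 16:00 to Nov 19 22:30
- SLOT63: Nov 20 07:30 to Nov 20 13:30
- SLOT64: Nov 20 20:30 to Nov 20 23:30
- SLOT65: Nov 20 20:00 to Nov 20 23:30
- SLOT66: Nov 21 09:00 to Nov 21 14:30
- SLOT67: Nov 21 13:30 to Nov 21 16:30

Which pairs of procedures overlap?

Sorted by start: SLOT60, SLOT61, SLOT62, SLOT63, SLOT65, SLOT64, SLOT66, SLOT67.
SLOT61 starts before SLOT60 ends → SLOT60 and SLOT61 overlap.
SLOT62 starts before SLOT60 ends → SLOT60 and SLOT62 overlap.
SLOT63 starts after SLOT60 ends — done with SLOT60.
SLOT62 starts after SLOT61 ends — done with SLOT61.
SLOT63 starts after SLOT62 ends — done with SLOT62.
SLOT65 starts after SLOT63 ends — done with SLOT63.
SLOT64 starts before SLOT65 ends → SLOT65 and SLOT64 overlap.
SLOT66 starts after SLOT65 ends — done with SLOT65.
SLOT66 starts after SLOT64 ends — done with SLOT64.
SLOT67 starts before SLOT66 ends → SLOT66 and SLOT67 overlap.

SLOT60 & SLOT61, SLOT60 & SLOT62, SLOT64 & SLOT65, SLOT66 & SLOT67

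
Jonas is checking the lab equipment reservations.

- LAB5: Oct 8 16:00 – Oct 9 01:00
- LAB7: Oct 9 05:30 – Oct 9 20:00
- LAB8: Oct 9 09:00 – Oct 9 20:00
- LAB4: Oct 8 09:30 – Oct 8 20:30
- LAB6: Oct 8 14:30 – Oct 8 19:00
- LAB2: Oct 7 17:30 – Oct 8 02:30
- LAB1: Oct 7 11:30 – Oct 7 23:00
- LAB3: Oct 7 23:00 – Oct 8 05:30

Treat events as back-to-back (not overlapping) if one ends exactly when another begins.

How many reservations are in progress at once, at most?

Walk through starts and ends in time order (an end at T is processed before a start at T):
Oct 7 11:30 start LAB1 → 1
Oct 7 17:30 start LAB2 → 2
Oct 7 23:00 end LAB1 → 1
Oct 7 23:00 start LAB3 → 2
Oct 8 02:30 end LAB2 → 1
Oct 8 05:30 end LAB3 → 0
Oct 8 09:30 start LAB4 → 1
Oct 8 14:30 start LAB6 → 2
Oct 8 16:00 start LAB5 → 3
Oct 8 19:00 end LAB6 → 2
Oct 8 20:30 end LAB4 → 1
Oct 9 01:00 end LAB5 → 0
Oct 9 05:30 start LAB7 → 1
Oct 9 09:00 start LAB8 → 2
Oct 9 20:00 end LAB7 → 1
Oct 9 20:00 end LAB8 → 0
Peak is 3, at Oct 8 16:00 (LAB4, LAB5, LAB6).

3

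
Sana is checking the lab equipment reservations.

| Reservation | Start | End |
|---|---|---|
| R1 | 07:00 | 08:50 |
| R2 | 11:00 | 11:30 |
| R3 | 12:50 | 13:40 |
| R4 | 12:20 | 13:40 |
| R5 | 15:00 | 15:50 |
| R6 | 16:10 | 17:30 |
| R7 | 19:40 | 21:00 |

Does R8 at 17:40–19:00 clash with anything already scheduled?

R1: ends 08:50 at or before R8 starts 17:40 → clear.
R2: ends 11:30 at or before R8 starts 17:40 → clear.
R4: ends 13:40 at or before R8 starts 17:40 → clear.
R3: ends 13:40 at or before R8 starts 17:40 → clear.
R5: ends 15:50 at or before R8 starts 17:40 → clear.
R6: ends 17:30 at or before R8 starts 17:40 → clear.
R7: starts 19:40 at or after R8 ends 19:00 → clear.

No — it doesn't clash with anything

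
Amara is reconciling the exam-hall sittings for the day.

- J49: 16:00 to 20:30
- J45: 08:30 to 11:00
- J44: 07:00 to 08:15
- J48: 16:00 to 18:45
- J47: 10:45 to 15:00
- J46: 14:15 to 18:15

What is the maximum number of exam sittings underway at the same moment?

3

Walk through starts and ends in time order (an end at T is processed before a start at T):
07:00 start J44 → 1
08:15 end J44 → 0
08:30 start J45 → 1
10:45 start J47 → 2
11:00 end J45 → 1
14:15 start J46 → 2
15:00 end J47 → 1
16:00 start J48 → 2
16:00 start J49 → 3
18:15 end J46 → 2
18:45 end J48 → 1
20:30 end J49 → 0
Peak is 3, at 16:00 (J46, J48, J49).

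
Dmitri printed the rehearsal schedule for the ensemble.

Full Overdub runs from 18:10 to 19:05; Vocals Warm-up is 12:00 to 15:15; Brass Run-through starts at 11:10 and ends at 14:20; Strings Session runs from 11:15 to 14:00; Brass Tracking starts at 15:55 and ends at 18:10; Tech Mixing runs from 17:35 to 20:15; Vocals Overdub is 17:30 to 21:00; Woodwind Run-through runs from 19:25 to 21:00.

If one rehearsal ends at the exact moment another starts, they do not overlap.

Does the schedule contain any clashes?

Yes

Sorted by start: Brass Run-through, Strings Session, Vocals Warm-up, Brass Tracking, Vocals Overdub, Tech Mixing, Full Overdub, Woodwind Run-through.
Strings Session starts before Brass Run-through ends → Brass Run-through and Strings Session overlap.
That's a conflict, so the schedule is not conflict-free.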